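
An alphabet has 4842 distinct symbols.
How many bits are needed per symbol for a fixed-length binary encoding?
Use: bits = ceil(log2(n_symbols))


log2(4842) = 12.2414
Bracket: 2^12 = 4096 < 4842 <= 2^13 = 8192
So ceil(log2(4842)) = 13

bits = ceil(log2(4842)) = ceil(12.2414) = 13 bits


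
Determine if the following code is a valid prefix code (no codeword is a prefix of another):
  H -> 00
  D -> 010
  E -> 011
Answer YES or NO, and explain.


Checking each pair (does one codeword prefix another?):
  H='00' vs D='010': no prefix
  H='00' vs E='011': no prefix
  D='010' vs H='00': no prefix
  D='010' vs E='011': no prefix
  E='011' vs H='00': no prefix
  E='011' vs D='010': no prefix
No violation found over all pairs.

YES -- this is a valid prefix code. No codeword is a prefix of any other codeword.


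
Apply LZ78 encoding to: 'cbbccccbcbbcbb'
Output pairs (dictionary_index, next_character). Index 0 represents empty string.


LZ78 encoding steps:
Dictionary: {0: ''}
Step 1: w='' (idx 0), next='c' -> output (0, 'c'), add 'c' as idx 1
Step 2: w='' (idx 0), next='b' -> output (0, 'b'), add 'b' as idx 2
Step 3: w='b' (idx 2), next='c' -> output (2, 'c'), add 'bc' as idx 3
Step 4: w='c' (idx 1), next='c' -> output (1, 'c'), add 'cc' as idx 4
Step 5: w='c' (idx 1), next='b' -> output (1, 'b'), add 'cb' as idx 5
Step 6: w='cb' (idx 5), next='b' -> output (5, 'b'), add 'cbb' as idx 6
Step 7: w='cbb' (idx 6), end of input -> output (6, '')


Encoded: [(0, 'c'), (0, 'b'), (2, 'c'), (1, 'c'), (1, 'b'), (5, 'b'), (6, '')]


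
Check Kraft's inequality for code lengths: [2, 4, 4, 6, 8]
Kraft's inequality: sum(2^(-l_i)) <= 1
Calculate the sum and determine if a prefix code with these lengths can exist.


Sum = 2^(-2) + 2^(-4) + 2^(-4) + 2^(-6) + 2^(-8)
    = 0.25 + 0.0625 + 0.0625 + 0.015625 + 0.00390625
    = 101/256 = 0.39453125
Since 0.39453125 <= 1, Kraft's inequality IS satisfied.
A prefix code with these lengths CAN exist.

Kraft sum = 0.39453125. Satisfied.


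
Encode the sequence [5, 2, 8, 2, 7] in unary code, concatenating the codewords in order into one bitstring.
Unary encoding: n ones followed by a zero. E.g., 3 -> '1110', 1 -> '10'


Encode each number as n ones followed by a terminating 0:
  5 -> 111110 (6 bits)
  2 -> 110 (3 bits)
  8 -> 111111110 (9 bits)
  2 -> 110 (3 bits)
  7 -> 11111110 (8 bits)
Total length = 6 + 3 + 9 + 3 + 8 = 29 bits.

Unary([5, 2, 8, 2, 7]) = 11111011011111111011011111110 (29 bits)


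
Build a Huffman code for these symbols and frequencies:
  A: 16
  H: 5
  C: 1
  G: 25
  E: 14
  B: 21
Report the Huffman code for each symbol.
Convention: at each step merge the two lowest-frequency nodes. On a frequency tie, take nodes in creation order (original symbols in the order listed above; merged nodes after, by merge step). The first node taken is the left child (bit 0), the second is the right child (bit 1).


Huffman tree construction:
Step 1: Merge C(1) + H(5) = 6
Step 2: Merge (C+H)(6) + E(14) = 20
Step 3: Merge A(16) + ((C+H)+E)(20) = 36
Step 4: Merge B(21) + G(25) = 46
Step 5: Merge (A+((C+H)+E))(36) + (B+G)(46) = 82
Read each symbol's code off the tree from the root (left child = 0, right child = 1).

Codes:
  A: 00 (length 2)
  H: 0101 (length 4)
  C: 0100 (length 4)
  G: 11 (length 2)
  E: 011 (length 3)
  B: 10 (length 2)
Average code length: 190/82 = 2.3171 bits/symbol


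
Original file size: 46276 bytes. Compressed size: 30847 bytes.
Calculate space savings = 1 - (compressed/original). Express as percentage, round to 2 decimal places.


ratio = compressed/original = 30847/46276 = 0.666587
savings = 1 - ratio = 1 - 0.666587 = 0.333413
as a percentage: 0.333413 * 100 = 33.34%

Space savings = 1 - 30847/46276 = 33.34%


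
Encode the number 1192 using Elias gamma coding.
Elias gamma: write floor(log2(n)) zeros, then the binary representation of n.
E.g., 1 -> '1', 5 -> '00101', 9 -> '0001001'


num_bits = floor(log2(1192)) + 1 = 11
leading_zeros = num_bits - 1 = 10
binary(1192) = 10010101000

Elias gamma(1192) = '0000000000' + '10010101000' = 000000000010010101000 (21 bits)


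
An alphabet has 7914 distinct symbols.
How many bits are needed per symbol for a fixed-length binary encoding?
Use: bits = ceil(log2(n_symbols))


log2(7914) = 12.9502
Bracket: 2^12 = 4096 < 7914 <= 2^13 = 8192
So ceil(log2(7914)) = 13

bits = ceil(log2(7914)) = ceil(12.9502) = 13 bits


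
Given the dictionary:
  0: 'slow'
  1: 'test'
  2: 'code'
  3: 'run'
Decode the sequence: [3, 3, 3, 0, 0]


Look up each index in the dictionary:
  3 -> 'run'
  3 -> 'run'
  3 -> 'run'
  0 -> 'slow'
  0 -> 'slow'

Decoded: "run run run slow slow"


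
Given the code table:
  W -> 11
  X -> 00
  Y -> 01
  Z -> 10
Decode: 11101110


Decoding:
11 -> W
10 -> Z
11 -> W
10 -> Z


Result: WZWZ


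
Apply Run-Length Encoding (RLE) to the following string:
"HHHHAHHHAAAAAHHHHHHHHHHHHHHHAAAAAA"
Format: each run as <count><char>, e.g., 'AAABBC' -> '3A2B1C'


Scanning runs left to right:
  i=0: run of 'H' x 4 -> '4H'
  i=4: run of 'A' x 1 -> '1A'
  i=5: run of 'H' x 3 -> '3H'
  i=8: run of 'A' x 5 -> '5A'
  i=13: run of 'H' x 15 -> '15H'
  i=28: run of 'A' x 6 -> '6A'

RLE = 4H1A3H5A15H6A


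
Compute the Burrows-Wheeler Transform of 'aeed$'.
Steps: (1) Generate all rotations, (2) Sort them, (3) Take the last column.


Rotations (sorted):
  0: $aeed -> last char: d
  1: aeed$ -> last char: $
  2: d$aee -> last char: e
  3: ed$ae -> last char: e
  4: eed$a -> last char: a


BWT = d$eea


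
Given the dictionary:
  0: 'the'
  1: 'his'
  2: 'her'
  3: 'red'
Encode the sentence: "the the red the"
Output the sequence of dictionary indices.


Look up each word in the dictionary:
  'the' -> 0
  'the' -> 0
  'red' -> 3
  'the' -> 0

Encoded: [0, 0, 3, 0]


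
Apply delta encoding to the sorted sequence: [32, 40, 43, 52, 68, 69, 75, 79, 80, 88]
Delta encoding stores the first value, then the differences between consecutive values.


First value: 32
Deltas:
  40 - 32 = 8
  43 - 40 = 3
  52 - 43 = 9
  68 - 52 = 16
  69 - 68 = 1
  75 - 69 = 6
  79 - 75 = 4
  80 - 79 = 1
  88 - 80 = 8


Delta encoded: [32, 8, 3, 9, 16, 1, 6, 4, 1, 8]


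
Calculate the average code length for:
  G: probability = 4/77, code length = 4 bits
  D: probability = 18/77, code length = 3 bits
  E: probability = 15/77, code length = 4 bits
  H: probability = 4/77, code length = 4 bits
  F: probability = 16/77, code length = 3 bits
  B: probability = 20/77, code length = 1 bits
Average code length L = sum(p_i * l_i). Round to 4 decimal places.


Weighted contributions p_i * l_i:
  G: (4/77) * 4 = 16/77
  D: (18/77) * 3 = 54/77
  E: (15/77) * 4 = 60/77
  H: (4/77) * 4 = 16/77
  F: (16/77) * 3 = 48/77
  B: (20/77) * 1 = 20/77
Sum = (16 + 54 + 60 + 16 + 48 + 20)/77 = 214/77

L = 214/77 = 2.7792 bits/symbol


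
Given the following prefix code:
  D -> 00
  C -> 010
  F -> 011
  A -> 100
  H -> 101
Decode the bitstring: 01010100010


Decoding step by step:
Bits 010 -> C
Bits 101 -> H
Bits 00 -> D
Bits 010 -> C


Decoded message: CHDC


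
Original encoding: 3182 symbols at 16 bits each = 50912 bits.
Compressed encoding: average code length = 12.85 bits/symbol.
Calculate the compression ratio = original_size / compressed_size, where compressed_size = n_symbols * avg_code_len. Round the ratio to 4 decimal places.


original_size = n_symbols * orig_bits = 3182 * 16 = 50912 bits
compressed_size = n_symbols * avg_code_len = 3182 * 12.85 = 40888.7 bits
ratio = original_size / compressed_size = 50912 / 40888.7 = 1.2451

Compression ratio = 1.2451


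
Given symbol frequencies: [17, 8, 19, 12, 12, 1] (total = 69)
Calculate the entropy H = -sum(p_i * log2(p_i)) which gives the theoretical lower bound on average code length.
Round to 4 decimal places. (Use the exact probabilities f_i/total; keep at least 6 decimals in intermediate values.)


Per-symbol terms -p_i * log2(p_i) with p_i = f_i/69:
  p = 17/69 = 0.246377: log2(p) = -2.021062, -p*log2(p) = 0.497943
  p = 8/69 = 0.115942: log2(p) = -3.108524, -p*log2(p) = 0.360409
  p = 19/69 = 0.275362: log2(p) = -1.860597, -p*log2(p) = 0.512338
  p = 12/69 = 0.173913: log2(p) = -2.523562, -p*log2(p) = 0.438880
  p = 12/69 = 0.173913: log2(p) = -2.523562, -p*log2(p) = 0.438880
  p = 1/69 = 0.014493: log2(p) = -6.108524, -p*log2(p) = 0.088529
H = 0.497943 + 0.360409 + 0.512338 + 0.438880 + 0.438880 + 0.088529 = 2.336979

H = 2.337 bits/symbol


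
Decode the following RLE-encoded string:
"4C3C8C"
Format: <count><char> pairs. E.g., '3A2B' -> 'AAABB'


Expanding each <count><char> pair:
  4C -> 'CCCC'
  3C -> 'CCC'
  8C -> 'CCCCCCCC'

Decoded = CCCCCCCCCCCCCCC


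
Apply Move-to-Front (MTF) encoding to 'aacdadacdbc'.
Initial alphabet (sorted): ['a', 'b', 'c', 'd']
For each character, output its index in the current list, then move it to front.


MTF encoding:
'a': index 0 in ['a', 'b', 'c', 'd'] -> ['a', 'b', 'c', 'd']
'a': index 0 in ['a', 'b', 'c', 'd'] -> ['a', 'b', 'c', 'd']
'c': index 2 in ['a', 'b', 'c', 'd'] -> ['c', 'a', 'b', 'd']
'd': index 3 in ['c', 'a', 'b', 'd'] -> ['d', 'c', 'a', 'b']
'a': index 2 in ['d', 'c', 'a', 'b'] -> ['a', 'd', 'c', 'b']
'd': index 1 in ['a', 'd', 'c', 'b'] -> ['d', 'a', 'c', 'b']
'a': index 1 in ['d', 'a', 'c', 'b'] -> ['a', 'd', 'c', 'b']
'c': index 2 in ['a', 'd', 'c', 'b'] -> ['c', 'a', 'd', 'b']
'd': index 2 in ['c', 'a', 'd', 'b'] -> ['d', 'c', 'a', 'b']
'b': index 3 in ['d', 'c', 'a', 'b'] -> ['b', 'd', 'c', 'a']
'c': index 2 in ['b', 'd', 'c', 'a'] -> ['c', 'b', 'd', 'a']


Output: [0, 0, 2, 3, 2, 1, 1, 2, 2, 3, 2]


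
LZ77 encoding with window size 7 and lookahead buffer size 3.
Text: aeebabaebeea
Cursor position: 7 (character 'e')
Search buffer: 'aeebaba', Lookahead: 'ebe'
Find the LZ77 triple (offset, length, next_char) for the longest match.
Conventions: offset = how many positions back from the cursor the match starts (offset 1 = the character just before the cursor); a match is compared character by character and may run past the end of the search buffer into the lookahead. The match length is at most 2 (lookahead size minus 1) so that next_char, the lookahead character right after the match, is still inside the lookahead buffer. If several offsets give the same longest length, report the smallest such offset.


Try each offset into the search buffer:
  offset=1 (pos 6, char 'a'): match length 0
  offset=2 (pos 5, char 'b'): match length 0
  offset=3 (pos 4, char 'a'): match length 0
  offset=4 (pos 3, char 'b'): match length 0
  offset=5 (pos 2, char 'e'): match length 2
  offset=6 (pos 1, char 'e'): match length 1
  offset=7 (pos 0, char 'a'): match length 0
Longest match has length 2 at offset 5.
next_char = character at position 7 + 2 = 9 -> 'e'

Best match: offset=5, length=2 (matching 'eb' starting at position 2)
LZ77 triple: (5, 2, 'e')


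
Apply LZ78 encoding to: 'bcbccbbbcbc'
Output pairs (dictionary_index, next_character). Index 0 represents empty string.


LZ78 encoding steps:
Dictionary: {0: ''}
Step 1: w='' (idx 0), next='b' -> output (0, 'b'), add 'b' as idx 1
Step 2: w='' (idx 0), next='c' -> output (0, 'c'), add 'c' as idx 2
Step 3: w='b' (idx 1), next='c' -> output (1, 'c'), add 'bc' as idx 3
Step 4: w='c' (idx 2), next='b' -> output (2, 'b'), add 'cb' as idx 4
Step 5: w='b' (idx 1), next='b' -> output (1, 'b'), add 'bb' as idx 5
Step 6: w='cb' (idx 4), next='c' -> output (4, 'c'), add 'cbc' as idx 6


Encoded: [(0, 'b'), (0, 'c'), (1, 'c'), (2, 'b'), (1, 'b'), (4, 'c')]


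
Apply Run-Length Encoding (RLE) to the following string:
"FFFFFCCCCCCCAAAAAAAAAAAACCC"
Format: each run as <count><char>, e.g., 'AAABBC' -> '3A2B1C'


Scanning runs left to right:
  i=0: run of 'F' x 5 -> '5F'
  i=5: run of 'C' x 7 -> '7C'
  i=12: run of 'A' x 12 -> '12A'
  i=24: run of 'C' x 3 -> '3C'

RLE = 5F7C12A3C


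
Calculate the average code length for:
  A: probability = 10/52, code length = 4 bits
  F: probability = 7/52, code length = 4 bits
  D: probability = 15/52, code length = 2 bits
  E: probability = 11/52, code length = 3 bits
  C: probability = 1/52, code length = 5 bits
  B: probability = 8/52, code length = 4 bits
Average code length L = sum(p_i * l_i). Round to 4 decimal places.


Weighted contributions p_i * l_i:
  A: (10/52) * 4 = 40/52
  F: (7/52) * 4 = 28/52
  D: (15/52) * 2 = 30/52
  E: (11/52) * 3 = 33/52
  C: (1/52) * 5 = 5/52
  B: (8/52) * 4 = 32/52
Sum = (40 + 28 + 30 + 33 + 5 + 32)/52 = 168/52

L = 168/52 = 3.2308 bits/symbol


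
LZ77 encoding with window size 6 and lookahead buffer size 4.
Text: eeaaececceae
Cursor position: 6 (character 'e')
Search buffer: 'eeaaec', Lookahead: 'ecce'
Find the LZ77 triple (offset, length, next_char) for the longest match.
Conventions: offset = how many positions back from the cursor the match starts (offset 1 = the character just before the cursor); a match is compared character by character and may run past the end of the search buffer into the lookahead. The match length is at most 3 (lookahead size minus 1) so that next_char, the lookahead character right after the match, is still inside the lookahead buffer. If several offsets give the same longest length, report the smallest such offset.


Try each offset into the search buffer:
  offset=1 (pos 5, char 'c'): match length 0
  offset=2 (pos 4, char 'e'): match length 2
  offset=3 (pos 3, char 'a'): match length 0
  offset=4 (pos 2, char 'a'): match length 0
  offset=5 (pos 1, char 'e'): match length 1
  offset=6 (pos 0, char 'e'): match length 1
Longest match has length 2 at offset 2.
next_char = character at position 6 + 2 = 8 -> 'c'

Best match: offset=2, length=2 (matching 'ec' starting at position 4)
LZ77 triple: (2, 2, 'c')


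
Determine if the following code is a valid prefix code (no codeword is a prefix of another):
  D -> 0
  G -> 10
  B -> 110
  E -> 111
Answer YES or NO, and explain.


Checking each pair (does one codeword prefix another?):
  D='0' vs G='10': no prefix
  D='0' vs B='110': no prefix
  D='0' vs E='111': no prefix
  G='10' vs D='0': no prefix
  G='10' vs B='110': no prefix
  G='10' vs E='111': no prefix
  B='110' vs D='0': no prefix
  B='110' vs G='10': no prefix
  B='110' vs E='111': no prefix
  E='111' vs D='0': no prefix
  E='111' vs G='10': no prefix
  E='111' vs B='110': no prefix
No violation found over all pairs.

YES -- this is a valid prefix code. No codeword is a prefix of any other codeword.


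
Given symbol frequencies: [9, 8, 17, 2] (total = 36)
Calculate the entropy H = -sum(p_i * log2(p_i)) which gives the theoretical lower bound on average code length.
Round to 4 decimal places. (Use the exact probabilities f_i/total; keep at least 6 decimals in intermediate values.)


Per-symbol terms -p_i * log2(p_i) with p_i = f_i/36:
  p = 9/36 = 0.250000: log2(p) = -2.000000, -p*log2(p) = 0.500000
  p = 8/36 = 0.222222: log2(p) = -2.169925, -p*log2(p) = 0.482206
  p = 17/36 = 0.472222: log2(p) = -1.082462, -p*log2(p) = 0.511163
  p = 2/36 = 0.055556: log2(p) = -4.169925, -p*log2(p) = 0.231663
H = 0.500000 + 0.482206 + 0.511163 + 0.231663 = 1.725032

H = 1.725 bits/symbol


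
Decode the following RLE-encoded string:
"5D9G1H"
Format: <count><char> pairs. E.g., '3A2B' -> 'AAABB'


Expanding each <count><char> pair:
  5D -> 'DDDDD'
  9G -> 'GGGGGGGGG'
  1H -> 'H'

Decoded = DDDDDGGGGGGGGGH


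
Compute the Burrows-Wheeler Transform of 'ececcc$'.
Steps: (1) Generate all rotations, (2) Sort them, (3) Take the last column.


Rotations (sorted):
  0: $ececcc -> last char: c
  1: c$ececc -> last char: c
  2: cc$ecec -> last char: c
  3: ccc$ece -> last char: e
  4: ceccc$e -> last char: e
  5: eccc$ec -> last char: c
  6: ececcc$ -> last char: $


BWT = ccceec$


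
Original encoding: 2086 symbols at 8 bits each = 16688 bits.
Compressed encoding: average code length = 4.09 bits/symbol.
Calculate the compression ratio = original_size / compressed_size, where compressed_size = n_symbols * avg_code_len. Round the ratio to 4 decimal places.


original_size = n_symbols * orig_bits = 2086 * 8 = 16688 bits
compressed_size = n_symbols * avg_code_len = 2086 * 4.09 = 8531.74 bits
ratio = original_size / compressed_size = 16688 / 8531.74 = 1.956

Compression ratio = 1.956


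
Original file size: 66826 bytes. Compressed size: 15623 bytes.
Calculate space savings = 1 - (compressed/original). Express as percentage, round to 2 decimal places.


ratio = compressed/original = 15623/66826 = 0.233786
savings = 1 - ratio = 1 - 0.233786 = 0.766214
as a percentage: 0.766214 * 100 = 76.62%

Space savings = 1 - 15623/66826 = 76.62%


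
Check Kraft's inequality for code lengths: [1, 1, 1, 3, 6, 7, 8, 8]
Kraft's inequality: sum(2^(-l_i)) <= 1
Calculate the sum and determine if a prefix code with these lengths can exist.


Sum = 2^(-1) + 2^(-1) + 2^(-1) + 2^(-3) + 2^(-6) + 2^(-7) + 2^(-8) + 2^(-8)
    = 0.5 + 0.5 + 0.5 + 0.125 + 0.015625 + 0.0078125 + 0.00390625 + 0.00390625
    = 424/256 = 1.65625
Since 1.65625 > 1, Kraft's inequality is NOT satisfied.
A prefix code with these lengths CANNOT exist.

Kraft sum = 1.65625. Not satisfied.


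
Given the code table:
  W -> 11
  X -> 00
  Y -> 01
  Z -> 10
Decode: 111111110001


Decoding:
11 -> W
11 -> W
11 -> W
11 -> W
00 -> X
01 -> Y


Result: WWWWXY


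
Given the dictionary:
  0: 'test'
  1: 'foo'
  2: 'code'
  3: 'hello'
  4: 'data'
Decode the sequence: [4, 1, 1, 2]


Look up each index in the dictionary:
  4 -> 'data'
  1 -> 'foo'
  1 -> 'foo'
  2 -> 'code'

Decoded: "data foo foo code"


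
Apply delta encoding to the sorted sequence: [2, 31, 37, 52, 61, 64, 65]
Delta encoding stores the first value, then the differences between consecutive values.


First value: 2
Deltas:
  31 - 2 = 29
  37 - 31 = 6
  52 - 37 = 15
  61 - 52 = 9
  64 - 61 = 3
  65 - 64 = 1


Delta encoded: [2, 29, 6, 15, 9, 3, 1]


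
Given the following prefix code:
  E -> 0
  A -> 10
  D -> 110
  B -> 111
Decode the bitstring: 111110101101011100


Decoding step by step:
Bits 111 -> B
Bits 110 -> D
Bits 10 -> A
Bits 110 -> D
Bits 10 -> A
Bits 111 -> B
Bits 0 -> E
Bits 0 -> E


Decoded message: BDADABEE


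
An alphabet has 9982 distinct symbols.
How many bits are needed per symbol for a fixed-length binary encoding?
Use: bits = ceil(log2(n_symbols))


log2(9982) = 13.2851
Bracket: 2^13 = 8192 < 9982 <= 2^14 = 16384
So ceil(log2(9982)) = 14

bits = ceil(log2(9982)) = ceil(13.2851) = 14 bits


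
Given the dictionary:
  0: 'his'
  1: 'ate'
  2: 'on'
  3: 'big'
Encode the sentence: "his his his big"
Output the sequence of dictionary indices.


Look up each word in the dictionary:
  'his' -> 0
  'his' -> 0
  'his' -> 0
  'big' -> 3

Encoded: [0, 0, 0, 3]


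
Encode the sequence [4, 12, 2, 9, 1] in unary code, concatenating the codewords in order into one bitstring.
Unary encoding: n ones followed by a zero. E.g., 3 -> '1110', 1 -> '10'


Encode each number as n ones followed by a terminating 0:
  4 -> 11110 (5 bits)
  12 -> 1111111111110 (13 bits)
  2 -> 110 (3 bits)
  9 -> 1111111110 (10 bits)
  1 -> 10 (2 bits)
Total length = 5 + 13 + 3 + 10 + 2 = 33 bits.

Unary([4, 12, 2, 9, 1]) = 111101111111111110110111111111010 (33 bits)


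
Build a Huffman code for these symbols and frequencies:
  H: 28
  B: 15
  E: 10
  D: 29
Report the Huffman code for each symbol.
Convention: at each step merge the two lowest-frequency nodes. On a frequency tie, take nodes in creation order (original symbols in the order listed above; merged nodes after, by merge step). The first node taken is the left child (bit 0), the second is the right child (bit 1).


Huffman tree construction:
Step 1: Merge E(10) + B(15) = 25
Step 2: Merge (E+B)(25) + H(28) = 53
Step 3: Merge D(29) + ((E+B)+H)(53) = 82
Read each symbol's code off the tree from the root (left child = 0, right child = 1).

Codes:
  H: 11 (length 2)
  B: 101 (length 3)
  E: 100 (length 3)
  D: 0 (length 1)
Average code length: 160/82 = 1.9512 bits/symbol


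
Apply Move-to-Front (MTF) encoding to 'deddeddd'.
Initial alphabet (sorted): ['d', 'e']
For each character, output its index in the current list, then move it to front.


MTF encoding:
'd': index 0 in ['d', 'e'] -> ['d', 'e']
'e': index 1 in ['d', 'e'] -> ['e', 'd']
'd': index 1 in ['e', 'd'] -> ['d', 'e']
'd': index 0 in ['d', 'e'] -> ['d', 'e']
'e': index 1 in ['d', 'e'] -> ['e', 'd']
'd': index 1 in ['e', 'd'] -> ['d', 'e']
'd': index 0 in ['d', 'e'] -> ['d', 'e']
'd': index 0 in ['d', 'e'] -> ['d', 'e']


Output: [0, 1, 1, 0, 1, 1, 0, 0]


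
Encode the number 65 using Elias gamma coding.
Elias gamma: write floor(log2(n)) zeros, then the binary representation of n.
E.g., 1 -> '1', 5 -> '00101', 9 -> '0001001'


num_bits = floor(log2(65)) + 1 = 7
leading_zeros = num_bits - 1 = 6
binary(65) = 1000001

Elias gamma(65) = '000000' + '1000001' = 0000001000001 (13 bits)


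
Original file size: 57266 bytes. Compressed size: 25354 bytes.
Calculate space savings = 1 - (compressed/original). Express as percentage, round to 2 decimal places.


ratio = compressed/original = 25354/57266 = 0.442741
savings = 1 - ratio = 1 - 0.442741 = 0.557259
as a percentage: 0.557259 * 100 = 55.73%

Space savings = 1 - 25354/57266 = 55.73%


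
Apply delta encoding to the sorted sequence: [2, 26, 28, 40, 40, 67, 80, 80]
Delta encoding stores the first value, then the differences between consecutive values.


First value: 2
Deltas:
  26 - 2 = 24
  28 - 26 = 2
  40 - 28 = 12
  40 - 40 = 0
  67 - 40 = 27
  80 - 67 = 13
  80 - 80 = 0


Delta encoded: [2, 24, 2, 12, 0, 27, 13, 0]


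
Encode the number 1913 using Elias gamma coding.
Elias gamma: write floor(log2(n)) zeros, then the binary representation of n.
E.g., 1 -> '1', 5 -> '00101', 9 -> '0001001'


num_bits = floor(log2(1913)) + 1 = 11
leading_zeros = num_bits - 1 = 10
binary(1913) = 11101111001

Elias gamma(1913) = '0000000000' + '11101111001' = 000000000011101111001 (21 bits)


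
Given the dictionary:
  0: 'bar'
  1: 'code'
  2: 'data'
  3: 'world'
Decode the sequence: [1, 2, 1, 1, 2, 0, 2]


Look up each index in the dictionary:
  1 -> 'code'
  2 -> 'data'
  1 -> 'code'
  1 -> 'code'
  2 -> 'data'
  0 -> 'bar'
  2 -> 'data'

Decoded: "code data code code data bar data"


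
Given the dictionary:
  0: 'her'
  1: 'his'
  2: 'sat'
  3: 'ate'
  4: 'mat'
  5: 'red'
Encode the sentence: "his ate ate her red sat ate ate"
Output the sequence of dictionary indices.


Look up each word in the dictionary:
  'his' -> 1
  'ate' -> 3
  'ate' -> 3
  'her' -> 0
  'red' -> 5
  'sat' -> 2
  'ate' -> 3
  'ate' -> 3

Encoded: [1, 3, 3, 0, 5, 2, 3, 3]


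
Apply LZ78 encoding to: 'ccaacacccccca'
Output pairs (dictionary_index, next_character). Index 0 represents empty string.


LZ78 encoding steps:
Dictionary: {0: ''}
Step 1: w='' (idx 0), next='c' -> output (0, 'c'), add 'c' as idx 1
Step 2: w='c' (idx 1), next='a' -> output (1, 'a'), add 'ca' as idx 2
Step 3: w='' (idx 0), next='a' -> output (0, 'a'), add 'a' as idx 3
Step 4: w='ca' (idx 2), next='c' -> output (2, 'c'), add 'cac' as idx 4
Step 5: w='c' (idx 1), next='c' -> output (1, 'c'), add 'cc' as idx 5
Step 6: w='cc' (idx 5), next='c' -> output (5, 'c'), add 'ccc' as idx 6
Step 7: w='a' (idx 3), end of input -> output (3, '')


Encoded: [(0, 'c'), (1, 'a'), (0, 'a'), (2, 'c'), (1, 'c'), (5, 'c'), (3, '')]


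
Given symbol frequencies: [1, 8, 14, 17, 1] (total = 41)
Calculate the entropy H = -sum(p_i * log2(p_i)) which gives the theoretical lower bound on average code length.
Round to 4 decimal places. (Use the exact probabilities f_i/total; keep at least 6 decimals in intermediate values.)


Per-symbol terms -p_i * log2(p_i) with p_i = f_i/41:
  p = 1/41 = 0.024390: log2(p) = -5.357552, -p*log2(p) = 0.130672
  p = 8/41 = 0.195122: log2(p) = -2.357552, -p*log2(p) = 0.460010
  p = 14/41 = 0.341463: log2(p) = -1.550197, -p*log2(p) = 0.529336
  p = 17/41 = 0.414634: log2(p) = -1.270089, -p*log2(p) = 0.526622
  p = 1/41 = 0.024390: log2(p) = -5.357552, -p*log2(p) = 0.130672
H = 0.130672 + 0.460010 + 0.529336 + 0.526622 + 0.130672 = 1.777312

H = 1.7773 bits/symbol


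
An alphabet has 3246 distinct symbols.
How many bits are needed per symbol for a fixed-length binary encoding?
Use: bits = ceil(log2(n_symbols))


log2(3246) = 11.6644
Bracket: 2^11 = 2048 < 3246 <= 2^12 = 4096
So ceil(log2(3246)) = 12

bits = ceil(log2(3246)) = ceil(11.6644) = 12 bits


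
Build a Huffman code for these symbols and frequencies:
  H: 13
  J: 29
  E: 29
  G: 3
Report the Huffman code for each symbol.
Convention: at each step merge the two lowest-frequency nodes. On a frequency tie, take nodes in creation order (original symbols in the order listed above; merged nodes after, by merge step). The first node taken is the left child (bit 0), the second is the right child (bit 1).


Huffman tree construction:
Step 1: Merge G(3) + H(13) = 16
Step 2: Merge (G+H)(16) + J(29) = 45
Step 3: Merge E(29) + ((G+H)+J)(45) = 74
Read each symbol's code off the tree from the root (left child = 0, right child = 1).

Codes:
  H: 101 (length 3)
  J: 11 (length 2)
  E: 0 (length 1)
  G: 100 (length 3)
Average code length: 135/74 = 1.8243 bits/symbol


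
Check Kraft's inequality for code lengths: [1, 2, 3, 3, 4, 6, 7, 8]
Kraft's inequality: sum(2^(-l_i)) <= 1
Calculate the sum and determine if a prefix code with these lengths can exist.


Sum = 2^(-1) + 2^(-2) + 2^(-3) + 2^(-3) + 2^(-4) + 2^(-6) + 2^(-7) + 2^(-8)
    = 0.5 + 0.25 + 0.125 + 0.125 + 0.0625 + 0.015625 + 0.0078125 + 0.00390625
    = 279/256 = 1.08984375
Since 1.08984375 > 1, Kraft's inequality is NOT satisfied.
A prefix code with these lengths CANNOT exist.

Kraft sum = 1.08984375. Not satisfied.


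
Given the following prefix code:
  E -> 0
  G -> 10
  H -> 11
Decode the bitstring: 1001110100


Decoding step by step:
Bits 10 -> G
Bits 0 -> E
Bits 11 -> H
Bits 10 -> G
Bits 10 -> G
Bits 0 -> E


Decoded message: GEHGGE


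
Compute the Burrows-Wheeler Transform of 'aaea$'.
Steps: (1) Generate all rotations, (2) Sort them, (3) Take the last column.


Rotations (sorted):
  0: $aaea -> last char: a
  1: a$aae -> last char: e
  2: aaea$ -> last char: $
  3: aea$a -> last char: a
  4: ea$aa -> last char: a


BWT = ae$aa


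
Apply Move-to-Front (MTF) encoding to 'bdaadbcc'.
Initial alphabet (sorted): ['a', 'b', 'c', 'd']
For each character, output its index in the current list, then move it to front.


MTF encoding:
'b': index 1 in ['a', 'b', 'c', 'd'] -> ['b', 'a', 'c', 'd']
'd': index 3 in ['b', 'a', 'c', 'd'] -> ['d', 'b', 'a', 'c']
'a': index 2 in ['d', 'b', 'a', 'c'] -> ['a', 'd', 'b', 'c']
'a': index 0 in ['a', 'd', 'b', 'c'] -> ['a', 'd', 'b', 'c']
'd': index 1 in ['a', 'd', 'b', 'c'] -> ['d', 'a', 'b', 'c']
'b': index 2 in ['d', 'a', 'b', 'c'] -> ['b', 'd', 'a', 'c']
'c': index 3 in ['b', 'd', 'a', 'c'] -> ['c', 'b', 'd', 'a']
'c': index 0 in ['c', 'b', 'd', 'a'] -> ['c', 'b', 'd', 'a']


Output: [1, 3, 2, 0, 1, 2, 3, 0]


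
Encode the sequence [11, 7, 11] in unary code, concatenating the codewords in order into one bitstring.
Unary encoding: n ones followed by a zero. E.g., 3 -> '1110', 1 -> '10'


Encode each number as n ones followed by a terminating 0:
  11 -> 111111111110 (12 bits)
  7 -> 11111110 (8 bits)
  11 -> 111111111110 (12 bits)
Total length = 12 + 8 + 12 = 32 bits.

Unary([11, 7, 11]) = 11111111111011111110111111111110 (32 bits)


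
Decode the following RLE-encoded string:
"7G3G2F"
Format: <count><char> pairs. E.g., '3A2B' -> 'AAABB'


Expanding each <count><char> pair:
  7G -> 'GGGGGGG'
  3G -> 'GGG'
  2F -> 'FF'

Decoded = GGGGGGGGGGFF


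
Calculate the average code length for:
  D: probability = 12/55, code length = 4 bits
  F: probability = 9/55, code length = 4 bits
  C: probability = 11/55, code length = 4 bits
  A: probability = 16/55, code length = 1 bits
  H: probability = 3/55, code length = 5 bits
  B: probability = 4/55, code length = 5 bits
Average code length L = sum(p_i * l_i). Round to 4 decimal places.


Weighted contributions p_i * l_i:
  D: (12/55) * 4 = 48/55
  F: (9/55) * 4 = 36/55
  C: (11/55) * 4 = 44/55
  A: (16/55) * 1 = 16/55
  H: (3/55) * 5 = 15/55
  B: (4/55) * 5 = 20/55
Sum = (48 + 36 + 44 + 16 + 15 + 20)/55 = 179/55

L = 179/55 = 3.2545 bits/symbol


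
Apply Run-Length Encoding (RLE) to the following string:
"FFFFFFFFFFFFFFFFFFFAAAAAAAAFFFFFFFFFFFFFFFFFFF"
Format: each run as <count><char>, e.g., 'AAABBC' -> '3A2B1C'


Scanning runs left to right:
  i=0: run of 'F' x 19 -> '19F'
  i=19: run of 'A' x 8 -> '8A'
  i=27: run of 'F' x 19 -> '19F'

RLE = 19F8A19F


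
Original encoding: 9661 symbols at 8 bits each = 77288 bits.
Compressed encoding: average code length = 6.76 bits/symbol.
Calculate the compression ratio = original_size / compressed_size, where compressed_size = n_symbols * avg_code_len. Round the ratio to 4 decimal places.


original_size = n_symbols * orig_bits = 9661 * 8 = 77288 bits
compressed_size = n_symbols * avg_code_len = 9661 * 6.76 = 65308.36 bits
ratio = original_size / compressed_size = 77288 / 65308.36 = 1.1834

Compression ratio = 1.1834


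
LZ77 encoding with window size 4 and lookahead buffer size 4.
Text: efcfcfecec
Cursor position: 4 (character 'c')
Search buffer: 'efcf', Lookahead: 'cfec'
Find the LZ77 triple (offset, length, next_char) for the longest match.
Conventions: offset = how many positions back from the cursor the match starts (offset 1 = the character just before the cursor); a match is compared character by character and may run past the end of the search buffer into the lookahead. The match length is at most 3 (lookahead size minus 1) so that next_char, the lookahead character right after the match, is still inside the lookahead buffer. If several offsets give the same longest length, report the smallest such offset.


Try each offset into the search buffer:
  offset=1 (pos 3, char 'f'): match length 0
  offset=2 (pos 2, char 'c'): match length 2
  offset=3 (pos 1, char 'f'): match length 0
  offset=4 (pos 0, char 'e'): match length 0
Longest match has length 2 at offset 2.
next_char = character at position 4 + 2 = 6 -> 'e'

Best match: offset=2, length=2 (matching 'cf' starting at position 2)
LZ77 triple: (2, 2, 'e')


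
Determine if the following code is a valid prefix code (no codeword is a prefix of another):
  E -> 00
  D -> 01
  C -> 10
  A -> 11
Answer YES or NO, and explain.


Checking each pair (does one codeword prefix another?):
  E='00' vs D='01': no prefix
  E='00' vs C='10': no prefix
  E='00' vs A='11': no prefix
  D='01' vs E='00': no prefix
  D='01' vs C='10': no prefix
  D='01' vs A='11': no prefix
  C='10' vs E='00': no prefix
  C='10' vs D='01': no prefix
  C='10' vs A='11': no prefix
  A='11' vs E='00': no prefix
  A='11' vs D='01': no prefix
  A='11' vs C='10': no prefix
No violation found over all pairs.

YES -- this is a valid prefix code. No codeword is a prefix of any other codeword.


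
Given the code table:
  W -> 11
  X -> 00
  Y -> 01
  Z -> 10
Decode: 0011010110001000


Decoding:
00 -> X
11 -> W
01 -> Y
01 -> Y
10 -> Z
00 -> X
10 -> Z
00 -> X


Result: XWYYZXZX


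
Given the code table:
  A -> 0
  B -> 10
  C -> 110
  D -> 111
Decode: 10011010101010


Decoding:
10 -> B
0 -> A
110 -> C
10 -> B
10 -> B
10 -> B
10 -> B


Result: BACBBBB


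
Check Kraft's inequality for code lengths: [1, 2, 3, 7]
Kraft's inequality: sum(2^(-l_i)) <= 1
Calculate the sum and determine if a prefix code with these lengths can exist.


Sum = 2^(-1) + 2^(-2) + 2^(-3) + 2^(-7)
    = 0.5 + 0.25 + 0.125 + 0.0078125
    = 113/128 = 0.8828125
Since 0.8828125 <= 1, Kraft's inequality IS satisfied.
A prefix code with these lengths CAN exist.

Kraft sum = 0.8828125. Satisfied.


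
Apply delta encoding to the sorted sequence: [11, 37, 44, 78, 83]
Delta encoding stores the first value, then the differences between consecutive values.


First value: 11
Deltas:
  37 - 11 = 26
  44 - 37 = 7
  78 - 44 = 34
  83 - 78 = 5


Delta encoded: [11, 26, 7, 34, 5]


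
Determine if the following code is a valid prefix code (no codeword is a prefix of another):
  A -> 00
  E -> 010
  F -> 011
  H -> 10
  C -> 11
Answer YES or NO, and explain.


Checking each pair (does one codeword prefix another?):
  A='00' vs E='010': no prefix
  A='00' vs F='011': no prefix
  A='00' vs H='10': no prefix
  A='00' vs C='11': no prefix
  E='010' vs A='00': no prefix
  E='010' vs F='011': no prefix
  E='010' vs H='10': no prefix
  E='010' vs C='11': no prefix
  F='011' vs A='00': no prefix
  F='011' vs E='010': no prefix
  F='011' vs H='10': no prefix
  F='011' vs C='11': no prefix
  H='10' vs A='00': no prefix
  H='10' vs E='010': no prefix
  H='10' vs F='011': no prefix
  H='10' vs C='11': no prefix
  C='11' vs A='00': no prefix
  C='11' vs E='010': no prefix
  C='11' vs F='011': no prefix
  C='11' vs H='10': no prefix
No violation found over all pairs.

YES -- this is a valid prefix code. No codeword is a prefix of any other codeword.


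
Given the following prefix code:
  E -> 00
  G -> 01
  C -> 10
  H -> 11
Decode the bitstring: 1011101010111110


Decoding step by step:
Bits 10 -> C
Bits 11 -> H
Bits 10 -> C
Bits 10 -> C
Bits 10 -> C
Bits 11 -> H
Bits 11 -> H
Bits 10 -> C


Decoded message: CHCCCHHC


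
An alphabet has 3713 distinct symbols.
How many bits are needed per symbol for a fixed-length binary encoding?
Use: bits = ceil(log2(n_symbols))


log2(3713) = 11.8584
Bracket: 2^11 = 2048 < 3713 <= 2^12 = 4096
So ceil(log2(3713)) = 12

bits = ceil(log2(3713)) = ceil(11.8584) = 12 bits


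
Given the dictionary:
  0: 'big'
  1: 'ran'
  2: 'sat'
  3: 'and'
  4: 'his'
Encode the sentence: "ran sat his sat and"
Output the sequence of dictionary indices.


Look up each word in the dictionary:
  'ran' -> 1
  'sat' -> 2
  'his' -> 4
  'sat' -> 2
  'and' -> 3

Encoded: [1, 2, 4, 2, 3]


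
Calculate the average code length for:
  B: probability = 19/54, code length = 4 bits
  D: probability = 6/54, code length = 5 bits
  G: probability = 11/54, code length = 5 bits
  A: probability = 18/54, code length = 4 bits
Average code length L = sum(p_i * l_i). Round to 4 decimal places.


Weighted contributions p_i * l_i:
  B: (19/54) * 4 = 76/54
  D: (6/54) * 5 = 30/54
  G: (11/54) * 5 = 55/54
  A: (18/54) * 4 = 72/54
Sum = (76 + 30 + 55 + 72)/54 = 233/54

L = 233/54 = 4.3148 bits/symbol


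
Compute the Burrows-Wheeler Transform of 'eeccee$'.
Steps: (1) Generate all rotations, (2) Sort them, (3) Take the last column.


Rotations (sorted):
  0: $eeccee -> last char: e
  1: ccee$ee -> last char: e
  2: cee$eec -> last char: c
  3: e$eecce -> last char: e
  4: eccee$e -> last char: e
  5: ee$eecc -> last char: c
  6: eeccee$ -> last char: $


BWT = eeceec$


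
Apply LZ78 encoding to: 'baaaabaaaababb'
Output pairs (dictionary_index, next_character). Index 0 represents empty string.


LZ78 encoding steps:
Dictionary: {0: ''}
Step 1: w='' (idx 0), next='b' -> output (0, 'b'), add 'b' as idx 1
Step 2: w='' (idx 0), next='a' -> output (0, 'a'), add 'a' as idx 2
Step 3: w='a' (idx 2), next='a' -> output (2, 'a'), add 'aa' as idx 3
Step 4: w='a' (idx 2), next='b' -> output (2, 'b'), add 'ab' as idx 4
Step 5: w='aa' (idx 3), next='a' -> output (3, 'a'), add 'aaa' as idx 5
Step 6: w='ab' (idx 4), next='a' -> output (4, 'a'), add 'aba' as idx 6
Step 7: w='b' (idx 1), next='b' -> output (1, 'b'), add 'bb' as idx 7


Encoded: [(0, 'b'), (0, 'a'), (2, 'a'), (2, 'b'), (3, 'a'), (4, 'a'), (1, 'b')]


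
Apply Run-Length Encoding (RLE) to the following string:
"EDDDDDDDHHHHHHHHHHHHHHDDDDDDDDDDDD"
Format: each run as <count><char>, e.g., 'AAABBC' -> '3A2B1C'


Scanning runs left to right:
  i=0: run of 'E' x 1 -> '1E'
  i=1: run of 'D' x 7 -> '7D'
  i=8: run of 'H' x 14 -> '14H'
  i=22: run of 'D' x 12 -> '12D'

RLE = 1E7D14H12D


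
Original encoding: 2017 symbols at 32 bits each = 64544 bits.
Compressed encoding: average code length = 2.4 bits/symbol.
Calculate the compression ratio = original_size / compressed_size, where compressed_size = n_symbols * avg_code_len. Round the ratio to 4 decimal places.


original_size = n_symbols * orig_bits = 2017 * 32 = 64544 bits
compressed_size = n_symbols * avg_code_len = 2017 * 2.4 = 4840.8 bits
ratio = original_size / compressed_size = 64544 / 4840.8 = 13.3333

Compression ratio = 13.3333


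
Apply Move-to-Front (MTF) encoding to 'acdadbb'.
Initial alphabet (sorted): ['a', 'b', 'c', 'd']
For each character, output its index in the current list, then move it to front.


MTF encoding:
'a': index 0 in ['a', 'b', 'c', 'd'] -> ['a', 'b', 'c', 'd']
'c': index 2 in ['a', 'b', 'c', 'd'] -> ['c', 'a', 'b', 'd']
'd': index 3 in ['c', 'a', 'b', 'd'] -> ['d', 'c', 'a', 'b']
'a': index 2 in ['d', 'c', 'a', 'b'] -> ['a', 'd', 'c', 'b']
'd': index 1 in ['a', 'd', 'c', 'b'] -> ['d', 'a', 'c', 'b']
'b': index 3 in ['d', 'a', 'c', 'b'] -> ['b', 'd', 'a', 'c']
'b': index 0 in ['b', 'd', 'a', 'c'] -> ['b', 'd', 'a', 'c']


Output: [0, 2, 3, 2, 1, 3, 0]


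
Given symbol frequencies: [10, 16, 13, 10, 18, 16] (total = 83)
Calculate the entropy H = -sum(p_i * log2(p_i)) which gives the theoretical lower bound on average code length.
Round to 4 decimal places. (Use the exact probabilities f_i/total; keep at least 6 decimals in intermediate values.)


Per-symbol terms -p_i * log2(p_i) with p_i = f_i/83:
  p = 10/83 = 0.120482: log2(p) = -3.053111, -p*log2(p) = 0.367845
  p = 16/83 = 0.192771: log2(p) = -2.375039, -p*log2(p) = 0.457839
  p = 13/83 = 0.156627: log2(p) = -2.674600, -p*log2(p) = 0.418913
  p = 10/83 = 0.120482: log2(p) = -3.053111, -p*log2(p) = 0.367845
  p = 18/83 = 0.216867: log2(p) = -2.205114, -p*log2(p) = 0.478218
  p = 16/83 = 0.192771: log2(p) = -2.375039, -p*log2(p) = 0.457839
H = 0.367845 + 0.457839 + 0.418913 + 0.367845 + 0.478218 + 0.457839 = 2.548499

H = 2.5485 bits/symbol


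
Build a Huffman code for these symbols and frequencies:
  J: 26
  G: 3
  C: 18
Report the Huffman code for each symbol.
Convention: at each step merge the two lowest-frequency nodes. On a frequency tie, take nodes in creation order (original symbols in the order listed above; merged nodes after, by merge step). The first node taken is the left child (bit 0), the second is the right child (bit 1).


Huffman tree construction:
Step 1: Merge G(3) + C(18) = 21
Step 2: Merge (G+C)(21) + J(26) = 47
Read each symbol's code off the tree from the root (left child = 0, right child = 1).

Codes:
  J: 1 (length 1)
  G: 00 (length 2)
  C: 01 (length 2)
Average code length: 68/47 = 1.4468 bits/symbol


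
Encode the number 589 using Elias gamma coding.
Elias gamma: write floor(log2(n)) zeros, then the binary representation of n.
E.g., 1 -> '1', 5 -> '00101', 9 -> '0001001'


num_bits = floor(log2(589)) + 1 = 10
leading_zeros = num_bits - 1 = 9
binary(589) = 1001001101

Elias gamma(589) = '000000000' + '1001001101' = 0000000001001001101 (19 bits)


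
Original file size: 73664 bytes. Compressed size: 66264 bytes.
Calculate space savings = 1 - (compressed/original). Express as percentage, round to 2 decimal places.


ratio = compressed/original = 66264/73664 = 0.899544
savings = 1 - ratio = 1 - 0.899544 = 0.100456
as a percentage: 0.100456 * 100 = 10.05%

Space savings = 1 - 66264/73664 = 10.05%


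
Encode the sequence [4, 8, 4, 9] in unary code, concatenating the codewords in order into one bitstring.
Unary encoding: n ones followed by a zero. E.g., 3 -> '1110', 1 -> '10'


Encode each number as n ones followed by a terminating 0:
  4 -> 11110 (5 bits)
  8 -> 111111110 (9 bits)
  4 -> 11110 (5 bits)
  9 -> 1111111110 (10 bits)
Total length = 5 + 9 + 5 + 10 = 29 bits.

Unary([4, 8, 4, 9]) = 11110111111110111101111111110 (29 bits)


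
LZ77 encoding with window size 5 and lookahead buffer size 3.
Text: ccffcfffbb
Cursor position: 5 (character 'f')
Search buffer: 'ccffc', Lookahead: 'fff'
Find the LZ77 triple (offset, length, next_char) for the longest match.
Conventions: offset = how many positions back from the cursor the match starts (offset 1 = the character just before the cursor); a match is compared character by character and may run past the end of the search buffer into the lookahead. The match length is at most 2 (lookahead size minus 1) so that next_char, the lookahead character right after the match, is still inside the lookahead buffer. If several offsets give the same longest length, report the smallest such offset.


Try each offset into the search buffer:
  offset=1 (pos 4, char 'c'): match length 0
  offset=2 (pos 3, char 'f'): match length 1
  offset=3 (pos 2, char 'f'): match length 2
  offset=4 (pos 1, char 'c'): match length 0
  offset=5 (pos 0, char 'c'): match length 0
Longest match has length 2 at offset 3.
next_char = character at position 5 + 2 = 7 -> 'f'

Best match: offset=3, length=2 (matching 'ff' starting at position 2)
LZ77 triple: (3, 2, 'f')
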